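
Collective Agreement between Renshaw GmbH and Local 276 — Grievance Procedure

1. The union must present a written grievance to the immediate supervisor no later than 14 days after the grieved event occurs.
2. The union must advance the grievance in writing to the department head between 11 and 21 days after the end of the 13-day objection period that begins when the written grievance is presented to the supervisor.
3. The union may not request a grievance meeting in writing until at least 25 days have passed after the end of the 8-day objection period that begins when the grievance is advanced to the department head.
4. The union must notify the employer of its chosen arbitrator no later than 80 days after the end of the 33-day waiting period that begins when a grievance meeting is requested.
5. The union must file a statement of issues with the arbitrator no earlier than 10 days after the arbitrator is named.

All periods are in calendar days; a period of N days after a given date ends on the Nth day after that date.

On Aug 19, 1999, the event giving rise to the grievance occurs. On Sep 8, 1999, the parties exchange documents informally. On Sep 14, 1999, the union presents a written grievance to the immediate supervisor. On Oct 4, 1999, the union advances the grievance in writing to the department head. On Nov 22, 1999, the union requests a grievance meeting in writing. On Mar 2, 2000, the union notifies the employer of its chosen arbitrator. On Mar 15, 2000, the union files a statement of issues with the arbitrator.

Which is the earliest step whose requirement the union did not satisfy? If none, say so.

Step 1 — counting 14 days from Aug 19, 1999 (when the grieved event occurs) gives a deadline of Sep 2, 1999; done Sep 14, 1999 — 12 days late.
The procedure was therefore not followed at step 1.

Step 1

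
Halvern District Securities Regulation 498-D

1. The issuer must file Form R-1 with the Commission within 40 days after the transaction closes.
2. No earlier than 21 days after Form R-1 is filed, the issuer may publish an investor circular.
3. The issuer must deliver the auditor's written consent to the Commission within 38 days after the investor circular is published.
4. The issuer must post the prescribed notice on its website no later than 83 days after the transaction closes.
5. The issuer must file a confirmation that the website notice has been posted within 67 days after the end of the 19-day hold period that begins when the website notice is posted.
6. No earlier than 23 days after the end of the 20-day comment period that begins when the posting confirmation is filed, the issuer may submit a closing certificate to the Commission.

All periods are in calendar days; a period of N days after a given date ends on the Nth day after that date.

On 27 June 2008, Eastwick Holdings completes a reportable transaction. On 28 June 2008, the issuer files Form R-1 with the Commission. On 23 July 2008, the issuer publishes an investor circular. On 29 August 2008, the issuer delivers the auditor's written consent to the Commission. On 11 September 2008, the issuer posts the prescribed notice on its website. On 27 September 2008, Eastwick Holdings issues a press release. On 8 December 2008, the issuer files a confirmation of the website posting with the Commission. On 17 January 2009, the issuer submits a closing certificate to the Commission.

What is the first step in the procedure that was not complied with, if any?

Step 1: 40 days after 27 June 2008 (when the transaction closes) is 6 August 2008; 28 June 2008 is within that limit.
Step 2: the earliest permitted date is 21 days after 28 June 2008 (when Form R-1 is filed), i.e. 19 July 2008; 23 July 2008 is on or after that date.
Step 3: 38 days after 23 July 2008 (when the investor circular is published) is 30 August 2008; completed 29 August 2008, before the deadline.
Step 4: 83 days after 27 June 2008 (when the transaction closes) is 18 September 2008; completed 11 September 2008, before the deadline.
Step 5: 67 days after 30 September 2008 (end of the 19-day hold period, which began when the website notice is posted on 11 September 2008) is 6 December 2008; done 8 December 2008 — 2 days late.

Step 5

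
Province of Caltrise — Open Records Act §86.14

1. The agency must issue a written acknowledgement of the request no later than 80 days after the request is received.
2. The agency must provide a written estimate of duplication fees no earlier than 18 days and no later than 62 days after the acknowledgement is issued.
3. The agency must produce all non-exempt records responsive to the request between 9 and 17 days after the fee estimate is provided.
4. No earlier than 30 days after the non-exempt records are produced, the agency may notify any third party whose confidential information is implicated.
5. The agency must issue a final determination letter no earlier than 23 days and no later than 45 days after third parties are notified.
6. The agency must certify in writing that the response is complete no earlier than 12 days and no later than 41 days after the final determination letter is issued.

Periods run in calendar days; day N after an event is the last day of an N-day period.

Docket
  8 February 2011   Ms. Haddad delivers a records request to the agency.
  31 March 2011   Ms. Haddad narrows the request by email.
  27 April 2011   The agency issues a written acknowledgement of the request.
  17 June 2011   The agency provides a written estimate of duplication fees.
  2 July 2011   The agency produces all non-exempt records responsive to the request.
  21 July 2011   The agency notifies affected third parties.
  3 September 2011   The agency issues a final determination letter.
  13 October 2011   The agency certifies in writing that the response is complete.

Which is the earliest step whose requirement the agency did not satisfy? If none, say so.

Step 4

Step 1: 80 days after 8 February 2011 (when the request is received) is 29 April 2011; 27 April 2011 is within that limit.
Step 2: the window is 18–62 days after 27 April 2011 (when the acknowledgement is issued), so 15 May 2011 through 28 June 2011; done 17 June 2011, which is between those dates.
Step 3: the window is 9–17 days after 17 June 2011 (when the fee estimate is provided), so 26 June 2011 through 4 July 2011; done 2 July 2011 — within the window.
Step 4: the earliest permitted date is 30 days after 2 July 2011 (when the non-exempt records are produced), i.e. 1 August 2011; 21 July 2011 is 11 days before the earliest permitted date.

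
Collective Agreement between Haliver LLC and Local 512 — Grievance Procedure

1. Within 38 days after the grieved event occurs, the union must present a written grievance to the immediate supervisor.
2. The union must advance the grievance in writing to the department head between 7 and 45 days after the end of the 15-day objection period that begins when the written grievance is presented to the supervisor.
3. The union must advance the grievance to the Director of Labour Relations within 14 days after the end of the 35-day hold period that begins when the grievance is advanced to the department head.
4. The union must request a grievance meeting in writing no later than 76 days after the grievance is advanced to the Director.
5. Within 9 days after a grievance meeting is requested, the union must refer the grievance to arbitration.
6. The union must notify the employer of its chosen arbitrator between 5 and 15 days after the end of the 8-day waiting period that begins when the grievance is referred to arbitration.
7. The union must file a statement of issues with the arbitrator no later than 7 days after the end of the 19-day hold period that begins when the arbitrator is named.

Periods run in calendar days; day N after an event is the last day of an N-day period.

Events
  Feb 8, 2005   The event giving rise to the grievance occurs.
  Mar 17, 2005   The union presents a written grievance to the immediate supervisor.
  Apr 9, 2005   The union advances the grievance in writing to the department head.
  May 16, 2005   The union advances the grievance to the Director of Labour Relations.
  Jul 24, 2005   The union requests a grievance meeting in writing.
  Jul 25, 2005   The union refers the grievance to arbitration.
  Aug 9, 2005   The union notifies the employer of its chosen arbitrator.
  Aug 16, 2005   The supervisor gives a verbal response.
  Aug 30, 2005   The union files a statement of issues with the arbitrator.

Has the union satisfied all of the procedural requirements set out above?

Step 1 — counting 38 days from Feb 8, 2005 (when the grieved event occurs) gives a deadline of Mar 18, 2005; done Mar 17, 2005 — timely.
Step 2 — 7 and 45 days from Apr 1, 2005 (end of the 15-day objection period, which began when the written grievance is presented to the supervisor on Mar 17, 2005) are Apr 8, 2005 and May 16, 2005 respectively; Apr 9, 2005 falls inside that range.
Step 3 — counting 14 days from May 14, 2005 (end of the 35-day hold period, which began when the grievance is advanced to the department head on Apr 9, 2005) gives a deadline of May 28, 2005; completed May 16, 2005, before the deadline.
Step 4 — counting 76 days from May 16, 2005 (when the grievance is advanced to the Director) gives a deadline of Jul 31, 2005; Jul 24, 2005 is within that limit.
Step 5 — counting 9 days from Jul 24, 2005 (when a grievance meeting is requested) gives a deadline of Aug 2, 2005; Jul 25, 2005 is within that limit.
Step 6 — 5 and 15 days from Aug 2, 2005 (end of the 8-day waiting period, which began when the grievance is referred to arbitration on Jul 25, 2005) are Aug 7, 2005 and Aug 17, 2005 respectively; done Aug 9, 2005 — within the window.
Step 7 — counting 7 days from Aug 28, 2005 (end of the 19-day hold period, which began when the arbitrator is named on Aug 9, 2005) gives a deadline of Sep 4, 2005; done Aug 30, 2005 — timely.

Yes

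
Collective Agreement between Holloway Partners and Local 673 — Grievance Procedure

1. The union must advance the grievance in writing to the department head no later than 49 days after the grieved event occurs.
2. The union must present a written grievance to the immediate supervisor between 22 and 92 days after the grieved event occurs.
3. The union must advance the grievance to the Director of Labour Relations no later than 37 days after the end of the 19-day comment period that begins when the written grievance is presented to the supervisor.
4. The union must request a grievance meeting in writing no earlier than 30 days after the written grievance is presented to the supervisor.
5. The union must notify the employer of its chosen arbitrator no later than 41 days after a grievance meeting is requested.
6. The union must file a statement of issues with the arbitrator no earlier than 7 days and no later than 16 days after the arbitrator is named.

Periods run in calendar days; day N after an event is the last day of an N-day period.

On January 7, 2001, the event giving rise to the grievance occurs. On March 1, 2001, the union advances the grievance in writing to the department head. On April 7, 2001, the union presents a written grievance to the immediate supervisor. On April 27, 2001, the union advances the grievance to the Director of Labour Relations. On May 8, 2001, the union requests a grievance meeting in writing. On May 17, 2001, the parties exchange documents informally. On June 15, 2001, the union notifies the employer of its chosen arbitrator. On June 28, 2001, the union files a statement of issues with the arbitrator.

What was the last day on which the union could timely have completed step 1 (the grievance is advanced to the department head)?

Step 1 runs from January 7, 2001, when the grieved event occurs. 49 days after January 7, 2001 is February 25, 2001.

February 25, 2001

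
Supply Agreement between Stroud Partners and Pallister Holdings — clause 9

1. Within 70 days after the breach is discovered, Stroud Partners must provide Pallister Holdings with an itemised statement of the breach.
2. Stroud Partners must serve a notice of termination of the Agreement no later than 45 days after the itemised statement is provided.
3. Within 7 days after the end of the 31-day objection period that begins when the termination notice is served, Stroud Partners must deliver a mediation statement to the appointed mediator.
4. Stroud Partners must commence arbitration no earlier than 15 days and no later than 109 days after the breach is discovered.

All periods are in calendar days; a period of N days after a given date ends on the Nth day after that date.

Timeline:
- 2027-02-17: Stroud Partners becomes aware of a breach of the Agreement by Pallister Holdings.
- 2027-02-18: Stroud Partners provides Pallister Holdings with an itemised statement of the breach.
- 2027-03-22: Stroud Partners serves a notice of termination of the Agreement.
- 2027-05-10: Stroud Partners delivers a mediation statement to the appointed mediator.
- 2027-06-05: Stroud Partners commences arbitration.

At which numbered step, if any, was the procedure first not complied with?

Step 1 — counting 70 days from 2027-02-17 (when the breach is discovered) gives a deadline of 2027-04-28; done 2027-02-18 — timely.
Step 2 — counting 45 days from 2027-02-18 (when the itemised statement is provided) gives a deadline of 2027-04-04; completed 2027-03-22, before the deadline.
Step 3 — counting 7 days from 2027-04-22 (end of the 31-day objection period, which began when the termination notice is served on 2027-03-22) gives a deadline of 2027-04-29; not done until 2027-05-10, 11 days after the deadline.

Step 3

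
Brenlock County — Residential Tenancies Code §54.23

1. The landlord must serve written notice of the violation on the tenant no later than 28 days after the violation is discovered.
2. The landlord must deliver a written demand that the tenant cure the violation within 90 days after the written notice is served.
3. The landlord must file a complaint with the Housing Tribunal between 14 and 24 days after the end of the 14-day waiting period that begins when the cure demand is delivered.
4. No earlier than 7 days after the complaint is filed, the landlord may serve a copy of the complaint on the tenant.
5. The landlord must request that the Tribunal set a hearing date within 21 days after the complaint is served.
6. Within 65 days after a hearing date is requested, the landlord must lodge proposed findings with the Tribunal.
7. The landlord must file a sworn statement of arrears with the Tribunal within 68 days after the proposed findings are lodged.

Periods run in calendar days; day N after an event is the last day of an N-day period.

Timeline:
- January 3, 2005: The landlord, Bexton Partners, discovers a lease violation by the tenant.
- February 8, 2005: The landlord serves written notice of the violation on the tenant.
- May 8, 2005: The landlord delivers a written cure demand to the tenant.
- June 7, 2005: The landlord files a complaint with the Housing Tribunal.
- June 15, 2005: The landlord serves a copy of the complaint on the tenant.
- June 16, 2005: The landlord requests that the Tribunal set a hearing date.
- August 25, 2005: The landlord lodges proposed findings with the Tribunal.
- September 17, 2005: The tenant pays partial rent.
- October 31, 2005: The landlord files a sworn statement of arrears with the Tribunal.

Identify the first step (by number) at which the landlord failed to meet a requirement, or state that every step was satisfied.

Step 1

Step 1 — counting 28 days from January 3, 2005 (when the violation is discovered) gives a deadline of January 31, 2005; not done until February 8, 2005, 8 days after the deadline.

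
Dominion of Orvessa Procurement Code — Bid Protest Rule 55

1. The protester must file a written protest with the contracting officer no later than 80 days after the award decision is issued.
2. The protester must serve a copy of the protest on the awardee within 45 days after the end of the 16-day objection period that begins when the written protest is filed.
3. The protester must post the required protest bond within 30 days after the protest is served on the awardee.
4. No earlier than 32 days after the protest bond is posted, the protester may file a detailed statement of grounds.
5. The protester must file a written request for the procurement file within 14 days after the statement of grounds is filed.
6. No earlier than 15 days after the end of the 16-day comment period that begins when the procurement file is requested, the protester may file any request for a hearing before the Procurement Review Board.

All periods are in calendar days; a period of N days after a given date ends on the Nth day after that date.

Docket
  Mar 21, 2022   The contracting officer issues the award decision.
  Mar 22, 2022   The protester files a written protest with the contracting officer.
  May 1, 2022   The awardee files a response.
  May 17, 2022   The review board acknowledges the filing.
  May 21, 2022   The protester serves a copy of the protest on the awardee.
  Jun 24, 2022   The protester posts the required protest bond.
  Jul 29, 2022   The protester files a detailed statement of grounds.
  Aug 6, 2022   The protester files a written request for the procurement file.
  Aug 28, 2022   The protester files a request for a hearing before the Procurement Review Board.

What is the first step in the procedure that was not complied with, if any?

Step 1 — counting 80 days from Mar 21, 2022 (when the award decision is issued) gives a deadline of Jun 9, 2022; completed Mar 22, 2022, before the deadline.
Step 2 — counting 45 days from Apr 7, 2022 (end of the 16-day objection period, which began when the written protest is filed on Mar 22, 2022) gives a deadline of May 22, 2022; done May 21, 2022 — timely.
Step 3 — counting 30 days from May 21, 2022 (when the protest is served on the awardee) gives a deadline of Jun 20, 2022; Jun 24, 2022 misses that deadline by 4 days.
That is the first point of non-compliance.

Step 3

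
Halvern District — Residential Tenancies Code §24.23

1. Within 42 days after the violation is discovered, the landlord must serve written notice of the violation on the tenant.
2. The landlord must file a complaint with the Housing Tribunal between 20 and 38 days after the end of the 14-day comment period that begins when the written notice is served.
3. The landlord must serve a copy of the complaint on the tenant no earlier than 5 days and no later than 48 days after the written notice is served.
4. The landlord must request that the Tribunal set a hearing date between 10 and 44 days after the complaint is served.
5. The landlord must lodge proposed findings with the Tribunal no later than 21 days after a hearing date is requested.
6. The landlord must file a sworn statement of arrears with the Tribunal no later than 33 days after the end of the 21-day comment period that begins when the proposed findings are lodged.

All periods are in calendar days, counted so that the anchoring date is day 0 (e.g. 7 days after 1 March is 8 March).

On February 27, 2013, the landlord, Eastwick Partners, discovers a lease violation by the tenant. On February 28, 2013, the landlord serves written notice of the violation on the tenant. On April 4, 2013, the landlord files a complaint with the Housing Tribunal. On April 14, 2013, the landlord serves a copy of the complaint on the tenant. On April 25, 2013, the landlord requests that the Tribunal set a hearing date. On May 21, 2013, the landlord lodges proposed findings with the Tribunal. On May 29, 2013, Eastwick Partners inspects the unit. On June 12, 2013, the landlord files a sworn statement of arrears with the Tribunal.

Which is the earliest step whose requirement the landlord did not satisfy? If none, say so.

Step 1: 42 days after February 27, 2013 (when the violation is discovered) is April 10, 2013; done February 28, 2013 — timely.
Step 2: the window is 20–38 days after March 14, 2013 (end of the 14-day comment period, which began when the written notice is served on February 28, 2013), so April 3, 2013 through April 21, 2013; April 4, 2013 falls inside that range.
Step 3: the window is 5–48 days after February 28, 2013 (when the written notice is served), so March 5, 2013 through April 17, 2013; done April 14, 2013, which is between those dates.
Step 4: the window is 10–44 days after April 14, 2013 (when the complaint is served), so April 24, 2013 through May 28, 2013; April 25, 2013 falls inside that range.
Step 5: 21 days after April 25, 2013 (when a hearing date is requested) is May 16, 2013; May 21, 2013 misses that deadline by 5 days.
The procedure was therefore not followed at step 5.

Step 5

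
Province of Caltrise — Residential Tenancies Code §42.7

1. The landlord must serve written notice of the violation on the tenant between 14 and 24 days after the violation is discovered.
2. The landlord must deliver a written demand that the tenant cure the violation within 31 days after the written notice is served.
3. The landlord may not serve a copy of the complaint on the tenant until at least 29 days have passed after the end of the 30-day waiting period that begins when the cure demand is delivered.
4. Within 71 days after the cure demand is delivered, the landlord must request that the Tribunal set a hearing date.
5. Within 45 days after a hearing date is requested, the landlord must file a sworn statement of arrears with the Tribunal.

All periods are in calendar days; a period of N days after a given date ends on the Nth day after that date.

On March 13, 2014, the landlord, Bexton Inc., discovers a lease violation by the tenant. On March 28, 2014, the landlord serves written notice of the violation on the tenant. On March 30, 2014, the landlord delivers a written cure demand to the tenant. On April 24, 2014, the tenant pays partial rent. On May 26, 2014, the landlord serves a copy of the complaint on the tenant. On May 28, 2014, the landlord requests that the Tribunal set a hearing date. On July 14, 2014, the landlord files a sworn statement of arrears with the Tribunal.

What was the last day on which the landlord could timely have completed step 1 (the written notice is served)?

April 6, 2014

Step 1 runs from March 13, 2014, when the violation is discovered. The window is 14–24 days after March 13, 2014; it closes on April 6, 2014.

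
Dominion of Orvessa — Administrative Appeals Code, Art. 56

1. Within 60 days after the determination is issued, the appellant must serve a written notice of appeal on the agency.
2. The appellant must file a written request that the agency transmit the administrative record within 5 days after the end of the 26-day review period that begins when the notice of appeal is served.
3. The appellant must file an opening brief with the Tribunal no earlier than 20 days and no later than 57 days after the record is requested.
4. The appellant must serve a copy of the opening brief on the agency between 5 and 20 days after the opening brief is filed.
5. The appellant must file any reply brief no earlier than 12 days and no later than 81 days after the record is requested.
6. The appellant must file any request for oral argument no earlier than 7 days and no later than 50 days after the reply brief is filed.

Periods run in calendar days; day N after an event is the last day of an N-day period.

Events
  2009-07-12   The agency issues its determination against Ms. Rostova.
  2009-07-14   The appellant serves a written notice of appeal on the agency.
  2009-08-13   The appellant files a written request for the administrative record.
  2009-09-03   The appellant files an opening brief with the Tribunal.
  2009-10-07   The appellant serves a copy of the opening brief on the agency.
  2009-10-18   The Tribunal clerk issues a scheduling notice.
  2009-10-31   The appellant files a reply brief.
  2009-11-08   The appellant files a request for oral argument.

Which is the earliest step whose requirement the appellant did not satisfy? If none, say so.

Step 1 — counting 60 days from 2009-07-12 (when the determination is issued) gives a deadline of 2009-09-10; 2009-07-14 is within that limit.
Step 2 — counting 5 days from 2009-08-09 (end of the 26-day review period, which began when the notice of appeal is served on 2009-07-14) gives a deadline of 2009-08-14; completed 2009-08-13, before the deadline.
Step 3 — 20 and 57 days from 2009-08-13 (when the record is requested) are 2009-09-02 and 2009-10-09 respectively; 2009-09-03 falls inside that range.
Step 4 — 5 and 20 days from 2009-09-03 (when the opening brief is filed) are 2009-09-08 and 2009-09-23 respectively; 2009-10-07 is 14 days past the end of the window.

Step 4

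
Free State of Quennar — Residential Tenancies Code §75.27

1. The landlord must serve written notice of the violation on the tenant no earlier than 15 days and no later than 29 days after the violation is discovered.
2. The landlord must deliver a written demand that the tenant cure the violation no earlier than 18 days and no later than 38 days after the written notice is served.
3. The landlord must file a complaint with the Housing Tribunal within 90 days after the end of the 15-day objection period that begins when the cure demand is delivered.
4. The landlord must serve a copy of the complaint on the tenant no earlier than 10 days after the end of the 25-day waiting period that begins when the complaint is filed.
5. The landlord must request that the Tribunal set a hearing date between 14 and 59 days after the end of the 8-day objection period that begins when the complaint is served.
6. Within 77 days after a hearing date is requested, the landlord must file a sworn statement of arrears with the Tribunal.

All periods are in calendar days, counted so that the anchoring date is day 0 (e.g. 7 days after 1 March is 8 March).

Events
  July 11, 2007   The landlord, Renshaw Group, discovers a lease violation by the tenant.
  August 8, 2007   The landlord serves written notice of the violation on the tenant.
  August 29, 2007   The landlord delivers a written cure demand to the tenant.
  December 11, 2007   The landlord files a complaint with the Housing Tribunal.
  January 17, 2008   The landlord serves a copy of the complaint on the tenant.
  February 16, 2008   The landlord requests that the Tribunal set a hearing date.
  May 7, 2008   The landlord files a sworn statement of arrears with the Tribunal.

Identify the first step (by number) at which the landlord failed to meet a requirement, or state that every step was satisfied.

Step 1 — 15 and 29 days from July 11, 2007 (when the violation is discovered) are July 26, 2007 and August 9, 2007 respectively; done August 8, 2007, which is between those dates.
Step 2 — 18 and 38 days from August 8, 2007 (when the written notice is served) are August 26, 2007 and September 15, 2007 respectively; done August 29, 2007 — within the window.
Step 3 — counting 90 days from September 13, 2007 (end of the 15-day objection period, which began when the cure demand is delivered on August 29, 2007) gives a deadline of December 12, 2007; December 11, 2007 is within that limit.
Step 4 — must wait 10 days from January 5, 2008 (end of the 25-day waiting period, which began when the complaint is filed on December 11, 2007), so not before January 15, 2008; done January 17, 2008 — permitted.
Step 5 — 14 and 59 days from January 25, 2008 (end of the 8-day objection period, which began when the complaint is served on January 17, 2008) are February 8, 2008 and March 24, 2008 respectively; February 16, 2008 falls inside that range.
Step 6 — counting 77 days from February 16, 2008 (when a hearing date is requested) gives a deadline of May 3, 2008; done May 7, 2008 — 4 days late.

Step 6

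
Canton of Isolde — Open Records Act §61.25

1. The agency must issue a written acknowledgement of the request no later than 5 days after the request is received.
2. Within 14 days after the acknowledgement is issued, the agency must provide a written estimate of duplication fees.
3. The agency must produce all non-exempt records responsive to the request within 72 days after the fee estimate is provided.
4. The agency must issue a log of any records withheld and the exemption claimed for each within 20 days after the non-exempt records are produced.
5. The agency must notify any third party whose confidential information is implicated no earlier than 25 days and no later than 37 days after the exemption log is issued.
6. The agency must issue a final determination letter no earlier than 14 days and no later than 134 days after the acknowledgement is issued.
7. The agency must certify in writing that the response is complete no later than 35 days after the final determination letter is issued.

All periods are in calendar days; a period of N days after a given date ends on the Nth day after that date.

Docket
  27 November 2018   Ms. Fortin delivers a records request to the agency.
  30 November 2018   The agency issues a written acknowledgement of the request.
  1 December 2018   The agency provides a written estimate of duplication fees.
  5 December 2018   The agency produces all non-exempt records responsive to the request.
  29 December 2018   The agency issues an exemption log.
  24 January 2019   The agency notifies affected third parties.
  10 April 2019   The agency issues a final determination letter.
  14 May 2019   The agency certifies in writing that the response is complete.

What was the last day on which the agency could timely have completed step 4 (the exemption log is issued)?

25 December 2018

Step 4 runs from 5 December 2018, when the non-exempt records are produced. 20 days after 5 December 2018 is 25 December 2018.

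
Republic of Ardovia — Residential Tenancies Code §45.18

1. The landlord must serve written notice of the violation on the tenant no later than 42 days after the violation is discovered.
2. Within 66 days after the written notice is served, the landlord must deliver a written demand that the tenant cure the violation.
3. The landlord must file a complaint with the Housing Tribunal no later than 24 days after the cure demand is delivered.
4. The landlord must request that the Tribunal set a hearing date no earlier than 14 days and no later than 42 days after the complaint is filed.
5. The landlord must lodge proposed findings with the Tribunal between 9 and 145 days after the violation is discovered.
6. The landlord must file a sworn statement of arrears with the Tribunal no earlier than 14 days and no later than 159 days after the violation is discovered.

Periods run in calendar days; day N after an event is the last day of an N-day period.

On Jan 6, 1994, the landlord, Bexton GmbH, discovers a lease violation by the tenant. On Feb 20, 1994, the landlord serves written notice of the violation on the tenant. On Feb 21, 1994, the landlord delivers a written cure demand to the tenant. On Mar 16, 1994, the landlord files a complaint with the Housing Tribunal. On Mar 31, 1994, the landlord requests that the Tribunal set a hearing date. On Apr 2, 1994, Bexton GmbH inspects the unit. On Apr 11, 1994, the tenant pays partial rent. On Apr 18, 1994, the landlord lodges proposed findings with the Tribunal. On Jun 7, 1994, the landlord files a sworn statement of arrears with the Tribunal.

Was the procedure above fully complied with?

No

Step 1 — counting 42 days from Jan 6, 1994 (when the violation is discovered) gives a deadline of Feb 17, 1994; not done until Feb 20, 1994, 3 days after the deadline.
The procedure was therefore not followed at step 1.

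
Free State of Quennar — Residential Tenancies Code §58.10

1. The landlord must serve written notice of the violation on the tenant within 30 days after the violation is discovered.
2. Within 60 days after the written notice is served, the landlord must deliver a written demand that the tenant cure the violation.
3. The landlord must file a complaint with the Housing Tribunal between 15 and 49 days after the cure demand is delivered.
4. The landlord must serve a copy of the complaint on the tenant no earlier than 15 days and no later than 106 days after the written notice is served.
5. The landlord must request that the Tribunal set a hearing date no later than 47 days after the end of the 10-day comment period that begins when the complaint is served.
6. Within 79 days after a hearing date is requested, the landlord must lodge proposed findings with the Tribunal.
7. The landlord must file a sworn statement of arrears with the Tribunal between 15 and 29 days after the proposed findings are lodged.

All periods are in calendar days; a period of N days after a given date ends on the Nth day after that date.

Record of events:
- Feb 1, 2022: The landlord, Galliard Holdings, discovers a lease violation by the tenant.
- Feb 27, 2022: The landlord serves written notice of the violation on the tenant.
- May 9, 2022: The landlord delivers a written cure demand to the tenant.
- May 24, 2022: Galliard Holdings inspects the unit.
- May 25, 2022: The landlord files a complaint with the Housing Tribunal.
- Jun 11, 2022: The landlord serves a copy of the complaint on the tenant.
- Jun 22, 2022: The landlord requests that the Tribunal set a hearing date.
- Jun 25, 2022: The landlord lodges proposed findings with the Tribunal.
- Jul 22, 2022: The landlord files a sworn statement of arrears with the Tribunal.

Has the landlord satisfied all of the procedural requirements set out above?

Step 1: 30 days after Feb 1, 2022 (when the violation is discovered) is Mar 3, 2022; done Feb 27, 2022 — timely.
Step 2: 60 days after Feb 27, 2022 (when the written notice is served) is Apr 28, 2022; not done until May 9, 2022, 11 days after the deadline.

No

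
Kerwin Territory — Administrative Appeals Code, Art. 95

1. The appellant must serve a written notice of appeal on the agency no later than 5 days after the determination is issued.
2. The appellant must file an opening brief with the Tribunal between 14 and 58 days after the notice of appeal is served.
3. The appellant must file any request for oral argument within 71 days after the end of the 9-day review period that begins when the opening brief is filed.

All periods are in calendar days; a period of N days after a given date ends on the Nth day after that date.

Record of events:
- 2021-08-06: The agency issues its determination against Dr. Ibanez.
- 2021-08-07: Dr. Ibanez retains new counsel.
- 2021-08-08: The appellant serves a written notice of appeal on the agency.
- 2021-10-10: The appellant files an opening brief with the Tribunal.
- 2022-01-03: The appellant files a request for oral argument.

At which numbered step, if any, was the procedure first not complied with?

Step 2

(1) due by 2021-08-06 + 5 days = 2021-08-11; 2021-08-08 is within that limit.
(2) the permitted window runs from 2021-08-08 + 14 = 2021-08-22 to 2021-08-08 + 58 = 2021-10-05; done 2021-10-10 — 5 days after the window closed.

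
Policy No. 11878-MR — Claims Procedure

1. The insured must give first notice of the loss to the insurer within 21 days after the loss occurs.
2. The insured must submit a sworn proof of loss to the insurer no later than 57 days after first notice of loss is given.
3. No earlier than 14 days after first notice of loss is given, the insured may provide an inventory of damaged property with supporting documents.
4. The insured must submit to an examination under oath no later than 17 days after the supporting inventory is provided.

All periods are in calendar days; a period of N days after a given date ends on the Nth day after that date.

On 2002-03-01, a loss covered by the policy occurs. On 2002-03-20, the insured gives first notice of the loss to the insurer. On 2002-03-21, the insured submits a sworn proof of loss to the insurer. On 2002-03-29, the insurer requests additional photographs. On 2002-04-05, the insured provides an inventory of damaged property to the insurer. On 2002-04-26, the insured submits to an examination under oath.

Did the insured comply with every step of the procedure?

Step 1: 21 days after 2002-03-01 (when the loss occurs) is 2002-03-22; done 2002-03-20 — timely.
Step 2: 57 days after 2002-03-20 (when first notice of loss is given) is 2002-05-16; 2002-03-21 is within that limit.
Step 3: the earliest permitted date is 14 days after 2002-03-20 (when first notice of loss is given), i.e. 2002-04-03; 2002-04-05 is on or after that date.
Step 4: 17 days after 2002-04-05 (when the supporting inventory is provided) is 2002-04-22; done 2002-04-26 — 4 days late.
The procedure was therefore not followed at step 4.

No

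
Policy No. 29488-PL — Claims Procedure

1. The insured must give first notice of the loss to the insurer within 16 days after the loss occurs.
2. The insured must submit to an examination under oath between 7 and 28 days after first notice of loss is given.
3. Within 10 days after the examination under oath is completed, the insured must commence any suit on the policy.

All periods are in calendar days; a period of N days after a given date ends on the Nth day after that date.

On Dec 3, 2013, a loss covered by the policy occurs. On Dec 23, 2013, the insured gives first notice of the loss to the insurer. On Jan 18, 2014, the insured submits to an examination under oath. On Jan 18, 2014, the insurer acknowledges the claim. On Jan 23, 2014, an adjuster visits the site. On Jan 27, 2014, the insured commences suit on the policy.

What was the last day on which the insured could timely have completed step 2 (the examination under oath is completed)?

Step 2 runs from Dec 23, 2013, when first notice of loss is given. The window is 7–28 days after Dec 23, 2013; it closes on Jan 20, 2014.

Jan 20, 2014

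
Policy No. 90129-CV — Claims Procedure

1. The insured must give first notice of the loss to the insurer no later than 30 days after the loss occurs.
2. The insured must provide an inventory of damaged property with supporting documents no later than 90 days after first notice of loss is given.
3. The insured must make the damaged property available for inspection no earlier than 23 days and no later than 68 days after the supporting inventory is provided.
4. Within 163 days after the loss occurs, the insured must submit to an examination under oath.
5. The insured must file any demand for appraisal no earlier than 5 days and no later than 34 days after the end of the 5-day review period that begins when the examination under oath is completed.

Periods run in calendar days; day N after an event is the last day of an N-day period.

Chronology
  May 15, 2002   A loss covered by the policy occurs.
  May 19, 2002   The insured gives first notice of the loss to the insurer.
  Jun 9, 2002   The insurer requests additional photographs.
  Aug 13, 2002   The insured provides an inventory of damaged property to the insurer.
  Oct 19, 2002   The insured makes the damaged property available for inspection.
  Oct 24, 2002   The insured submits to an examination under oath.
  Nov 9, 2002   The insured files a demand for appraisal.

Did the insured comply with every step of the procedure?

Step 1 — counting 30 days from May 15, 2002 (when the loss occurs) gives a deadline of Jun 14, 2002; completed May 19, 2002, before the deadline.
Step 2 — counting 90 days from May 19, 2002 (when first notice of loss is given) gives a deadline of Aug 17, 2002; completed Aug 13, 2002, before the deadline.
Step 3 — 23 and 68 days from Aug 13, 2002 (when the supporting inventory is provided) are Sep 5, 2002 and Oct 20, 2002 respectively; done Oct 19, 2002 — within the window.
Step 4 — counting 163 days from May 15, 2002 (when the loss occurs) gives a deadline of Oct 25, 2002; done Oct 24, 2002 — timely.
Step 5 — 5 and 34 days from Oct 29, 2002 (end of the 5-day review period, which began when the examination under oath is completed on Oct 24, 2002) are Nov 3, 2002 and Dec 2, 2002 respectively; done Nov 9, 2002 — within the window.

Yes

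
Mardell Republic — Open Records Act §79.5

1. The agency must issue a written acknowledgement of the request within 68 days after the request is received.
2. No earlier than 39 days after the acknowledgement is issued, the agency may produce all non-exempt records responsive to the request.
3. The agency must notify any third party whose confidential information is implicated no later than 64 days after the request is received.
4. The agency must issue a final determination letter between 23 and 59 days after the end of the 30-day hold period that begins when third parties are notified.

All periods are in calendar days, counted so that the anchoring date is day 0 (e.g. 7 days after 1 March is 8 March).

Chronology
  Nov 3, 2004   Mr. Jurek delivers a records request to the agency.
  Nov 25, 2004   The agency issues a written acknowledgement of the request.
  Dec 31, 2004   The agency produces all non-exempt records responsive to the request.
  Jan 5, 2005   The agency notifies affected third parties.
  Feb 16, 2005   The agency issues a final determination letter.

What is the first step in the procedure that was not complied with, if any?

Step 2

(1) due by Nov 3, 2004 + 68 days = Jan 10, 2005; completed Nov 25, 2004, before the deadline.
(2) permitted from Nov 25, 2004 + 39 days = Jan 3, 2005 onward; Dec 31, 2004 is 3 days before the earliest permitted date.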